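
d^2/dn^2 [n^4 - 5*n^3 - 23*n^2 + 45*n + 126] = 12*n^2 - 30*n - 46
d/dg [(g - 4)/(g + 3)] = 7/(g + 3)^2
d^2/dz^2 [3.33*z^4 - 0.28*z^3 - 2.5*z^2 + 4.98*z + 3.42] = 39.96*z^2 - 1.68*z - 5.0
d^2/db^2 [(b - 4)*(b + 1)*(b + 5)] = 6*b + 4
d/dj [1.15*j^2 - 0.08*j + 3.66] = 2.3*j - 0.08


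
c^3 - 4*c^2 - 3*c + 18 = (c - 3)^2*(c + 2)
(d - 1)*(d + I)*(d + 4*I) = d^3 - d^2 + 5*I*d^2 - 4*d - 5*I*d + 4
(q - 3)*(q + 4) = q^2 + q - 12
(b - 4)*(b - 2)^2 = b^3 - 8*b^2 + 20*b - 16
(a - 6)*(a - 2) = a^2 - 8*a + 12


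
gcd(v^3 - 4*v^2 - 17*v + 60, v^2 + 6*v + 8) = v + 4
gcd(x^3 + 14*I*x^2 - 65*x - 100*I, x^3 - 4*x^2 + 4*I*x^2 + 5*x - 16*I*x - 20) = x + 5*I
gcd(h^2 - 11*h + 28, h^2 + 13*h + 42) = 1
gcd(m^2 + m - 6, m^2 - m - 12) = m + 3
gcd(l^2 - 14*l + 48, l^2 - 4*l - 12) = l - 6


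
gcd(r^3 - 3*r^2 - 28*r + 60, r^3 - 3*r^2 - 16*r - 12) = r - 6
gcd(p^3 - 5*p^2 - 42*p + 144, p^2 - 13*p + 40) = p - 8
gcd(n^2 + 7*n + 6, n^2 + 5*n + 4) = n + 1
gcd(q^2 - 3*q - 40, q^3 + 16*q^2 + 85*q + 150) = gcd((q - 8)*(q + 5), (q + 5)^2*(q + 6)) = q + 5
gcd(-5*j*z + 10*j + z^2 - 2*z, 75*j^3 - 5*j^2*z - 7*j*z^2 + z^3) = -5*j + z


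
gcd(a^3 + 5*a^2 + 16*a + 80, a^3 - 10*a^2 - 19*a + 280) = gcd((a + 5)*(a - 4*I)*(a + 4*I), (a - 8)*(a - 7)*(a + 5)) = a + 5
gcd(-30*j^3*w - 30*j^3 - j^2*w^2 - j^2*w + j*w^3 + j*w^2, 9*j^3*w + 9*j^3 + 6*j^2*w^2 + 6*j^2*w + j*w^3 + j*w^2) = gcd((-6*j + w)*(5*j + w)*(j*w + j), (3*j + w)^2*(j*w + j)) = j*w + j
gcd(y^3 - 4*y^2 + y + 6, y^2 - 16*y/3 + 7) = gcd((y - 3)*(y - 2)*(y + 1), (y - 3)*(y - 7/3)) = y - 3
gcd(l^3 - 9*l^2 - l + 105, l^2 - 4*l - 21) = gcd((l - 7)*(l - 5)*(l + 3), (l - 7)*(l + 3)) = l^2 - 4*l - 21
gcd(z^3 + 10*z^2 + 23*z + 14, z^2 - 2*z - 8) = z + 2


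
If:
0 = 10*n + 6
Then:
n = -3/5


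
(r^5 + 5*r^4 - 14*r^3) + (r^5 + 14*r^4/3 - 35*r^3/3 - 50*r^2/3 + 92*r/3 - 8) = 2*r^5 + 29*r^4/3 - 77*r^3/3 - 50*r^2/3 + 92*r/3 - 8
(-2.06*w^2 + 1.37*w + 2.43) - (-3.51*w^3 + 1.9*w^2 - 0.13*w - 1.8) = 3.51*w^3 - 3.96*w^2 + 1.5*w + 4.23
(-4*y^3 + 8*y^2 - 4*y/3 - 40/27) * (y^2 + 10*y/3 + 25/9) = -4*y^5 - 16*y^4/3 + 128*y^3/9 + 440*y^2/27 - 700*y/81 - 1000/243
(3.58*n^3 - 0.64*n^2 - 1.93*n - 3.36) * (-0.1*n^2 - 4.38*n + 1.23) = -0.358*n^5 - 15.6164*n^4 + 7.3996*n^3 + 8.0022*n^2 + 12.3429*n - 4.1328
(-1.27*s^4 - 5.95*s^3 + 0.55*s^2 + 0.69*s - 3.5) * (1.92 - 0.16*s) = 0.2032*s^5 - 1.4864*s^4 - 11.512*s^3 + 0.9456*s^2 + 1.8848*s - 6.72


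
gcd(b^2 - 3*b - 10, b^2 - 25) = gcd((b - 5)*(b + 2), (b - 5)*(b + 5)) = b - 5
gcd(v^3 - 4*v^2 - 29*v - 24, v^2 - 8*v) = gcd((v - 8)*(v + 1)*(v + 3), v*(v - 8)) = v - 8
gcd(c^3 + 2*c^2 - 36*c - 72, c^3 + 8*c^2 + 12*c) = c^2 + 8*c + 12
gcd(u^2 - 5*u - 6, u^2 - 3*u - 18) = u - 6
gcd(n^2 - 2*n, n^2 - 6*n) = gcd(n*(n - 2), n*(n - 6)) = n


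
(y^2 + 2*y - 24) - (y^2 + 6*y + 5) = -4*y - 29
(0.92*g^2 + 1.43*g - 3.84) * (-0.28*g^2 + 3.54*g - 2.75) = -0.2576*g^4 + 2.8564*g^3 + 3.6074*g^2 - 17.5261*g + 10.56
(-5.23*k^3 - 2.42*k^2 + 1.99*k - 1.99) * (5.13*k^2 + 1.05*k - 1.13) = -26.8299*k^5 - 17.9061*k^4 + 13.5776*k^3 - 5.3846*k^2 - 4.3382*k + 2.2487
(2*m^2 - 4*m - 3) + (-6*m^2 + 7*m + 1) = -4*m^2 + 3*m - 2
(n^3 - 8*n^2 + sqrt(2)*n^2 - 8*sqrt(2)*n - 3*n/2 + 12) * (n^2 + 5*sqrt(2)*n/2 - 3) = n^5 - 8*n^4 + 7*sqrt(2)*n^4/2 - 28*sqrt(2)*n^3 + n^3/2 - 27*sqrt(2)*n^2/4 - 4*n^2 + 9*n/2 + 54*sqrt(2)*n - 36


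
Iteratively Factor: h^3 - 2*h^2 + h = (h - 1)*(h^2 - h) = h*(h - 1)*(h - 1)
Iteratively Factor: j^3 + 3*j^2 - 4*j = (j - 1)*(j^2 + 4*j) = j*(j - 1)*(j + 4)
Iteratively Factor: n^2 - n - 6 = (n + 2)*(n - 3)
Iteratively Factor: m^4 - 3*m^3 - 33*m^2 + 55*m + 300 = (m - 5)*(m^3 + 2*m^2 - 23*m - 60) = (m - 5)*(m + 3)*(m^2 - m - 20) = (m - 5)^2*(m + 3)*(m + 4)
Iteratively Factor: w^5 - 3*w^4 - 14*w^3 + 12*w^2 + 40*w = (w - 5)*(w^4 + 2*w^3 - 4*w^2 - 8*w) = (w - 5)*(w - 2)*(w^3 + 4*w^2 + 4*w) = w*(w - 5)*(w - 2)*(w^2 + 4*w + 4) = w*(w - 5)*(w - 2)*(w + 2)*(w + 2)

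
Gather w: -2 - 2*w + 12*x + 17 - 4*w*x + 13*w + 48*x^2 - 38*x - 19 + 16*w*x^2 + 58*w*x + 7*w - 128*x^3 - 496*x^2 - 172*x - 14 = w*(16*x^2 + 54*x + 18) - 128*x^3 - 448*x^2 - 198*x - 18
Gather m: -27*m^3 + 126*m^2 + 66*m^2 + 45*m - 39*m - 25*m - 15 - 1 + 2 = -27*m^3 + 192*m^2 - 19*m - 14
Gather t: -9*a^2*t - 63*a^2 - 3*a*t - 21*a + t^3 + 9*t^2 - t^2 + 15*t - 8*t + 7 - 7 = -63*a^2 - 21*a + t^3 + 8*t^2 + t*(-9*a^2 - 3*a + 7)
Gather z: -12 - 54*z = -54*z - 12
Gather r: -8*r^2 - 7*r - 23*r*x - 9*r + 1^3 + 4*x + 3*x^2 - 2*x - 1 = -8*r^2 + r*(-23*x - 16) + 3*x^2 + 2*x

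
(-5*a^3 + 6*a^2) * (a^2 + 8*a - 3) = -5*a^5 - 34*a^4 + 63*a^3 - 18*a^2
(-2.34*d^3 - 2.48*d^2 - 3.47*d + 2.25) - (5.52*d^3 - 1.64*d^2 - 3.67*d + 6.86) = -7.86*d^3 - 0.84*d^2 + 0.2*d - 4.61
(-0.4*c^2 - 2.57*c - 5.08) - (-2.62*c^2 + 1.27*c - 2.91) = 2.22*c^2 - 3.84*c - 2.17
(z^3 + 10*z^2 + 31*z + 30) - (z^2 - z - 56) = z^3 + 9*z^2 + 32*z + 86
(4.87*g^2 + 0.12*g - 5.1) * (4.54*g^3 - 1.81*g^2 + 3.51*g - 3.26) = 22.1098*g^5 - 8.2699*g^4 - 6.2775*g^3 - 6.224*g^2 - 18.2922*g + 16.626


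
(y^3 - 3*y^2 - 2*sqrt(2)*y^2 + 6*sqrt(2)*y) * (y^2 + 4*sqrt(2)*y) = y^5 - 3*y^4 + 2*sqrt(2)*y^4 - 16*y^3 - 6*sqrt(2)*y^3 + 48*y^2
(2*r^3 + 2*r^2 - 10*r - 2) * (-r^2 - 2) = -2*r^5 - 2*r^4 + 6*r^3 - 2*r^2 + 20*r + 4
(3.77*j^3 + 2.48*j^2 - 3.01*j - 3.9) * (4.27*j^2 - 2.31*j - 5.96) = 16.0979*j^5 + 1.8809*j^4 - 41.0507*j^3 - 24.4807*j^2 + 26.9486*j + 23.244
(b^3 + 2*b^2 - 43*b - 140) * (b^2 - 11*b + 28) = b^5 - 9*b^4 - 37*b^3 + 389*b^2 + 336*b - 3920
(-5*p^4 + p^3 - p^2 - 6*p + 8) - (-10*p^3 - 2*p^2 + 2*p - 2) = -5*p^4 + 11*p^3 + p^2 - 8*p + 10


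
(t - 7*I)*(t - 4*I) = t^2 - 11*I*t - 28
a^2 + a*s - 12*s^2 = (a - 3*s)*(a + 4*s)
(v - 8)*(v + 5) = v^2 - 3*v - 40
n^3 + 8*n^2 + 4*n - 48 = (n - 2)*(n + 4)*(n + 6)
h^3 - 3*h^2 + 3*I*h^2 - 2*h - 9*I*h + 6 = (h - 3)*(h + I)*(h + 2*I)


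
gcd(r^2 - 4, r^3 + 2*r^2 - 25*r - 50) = r + 2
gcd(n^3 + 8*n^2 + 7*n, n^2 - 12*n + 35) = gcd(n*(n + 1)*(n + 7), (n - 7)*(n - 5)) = 1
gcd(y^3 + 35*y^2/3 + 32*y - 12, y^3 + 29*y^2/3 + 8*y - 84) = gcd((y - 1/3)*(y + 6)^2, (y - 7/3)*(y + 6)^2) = y^2 + 12*y + 36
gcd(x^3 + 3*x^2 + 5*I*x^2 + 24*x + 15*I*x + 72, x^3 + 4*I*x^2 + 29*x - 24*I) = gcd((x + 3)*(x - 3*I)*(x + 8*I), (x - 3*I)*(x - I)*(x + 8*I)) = x^2 + 5*I*x + 24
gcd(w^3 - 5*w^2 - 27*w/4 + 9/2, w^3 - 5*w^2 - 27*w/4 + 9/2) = w^3 - 5*w^2 - 27*w/4 + 9/2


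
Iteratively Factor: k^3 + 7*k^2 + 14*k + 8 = (k + 2)*(k^2 + 5*k + 4) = (k + 2)*(k + 4)*(k + 1)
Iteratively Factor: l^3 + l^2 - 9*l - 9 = (l + 1)*(l^2 - 9) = (l + 1)*(l + 3)*(l - 3)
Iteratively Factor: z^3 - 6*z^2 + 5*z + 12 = (z + 1)*(z^2 - 7*z + 12) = (z - 4)*(z + 1)*(z - 3)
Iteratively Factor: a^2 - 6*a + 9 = (a - 3)*(a - 3)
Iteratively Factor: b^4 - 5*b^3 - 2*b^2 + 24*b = (b)*(b^3 - 5*b^2 - 2*b + 24) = b*(b - 4)*(b^2 - b - 6) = b*(b - 4)*(b - 3)*(b + 2)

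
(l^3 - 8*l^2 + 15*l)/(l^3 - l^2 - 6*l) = (l - 5)/(l + 2)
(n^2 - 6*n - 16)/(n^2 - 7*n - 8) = (n + 2)/(n + 1)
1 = 1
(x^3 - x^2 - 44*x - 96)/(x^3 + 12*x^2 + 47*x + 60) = (x - 8)/(x + 5)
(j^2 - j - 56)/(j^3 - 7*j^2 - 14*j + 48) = (j + 7)/(j^2 + j - 6)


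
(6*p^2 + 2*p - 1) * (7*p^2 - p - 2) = 42*p^4 + 8*p^3 - 21*p^2 - 3*p + 2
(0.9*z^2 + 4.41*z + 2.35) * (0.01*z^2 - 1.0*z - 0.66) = 0.009*z^4 - 0.8559*z^3 - 4.9805*z^2 - 5.2606*z - 1.551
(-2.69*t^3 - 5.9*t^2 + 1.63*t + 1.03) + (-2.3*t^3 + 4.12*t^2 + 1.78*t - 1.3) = -4.99*t^3 - 1.78*t^2 + 3.41*t - 0.27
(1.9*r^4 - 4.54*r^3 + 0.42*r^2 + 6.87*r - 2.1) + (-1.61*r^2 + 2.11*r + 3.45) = 1.9*r^4 - 4.54*r^3 - 1.19*r^2 + 8.98*r + 1.35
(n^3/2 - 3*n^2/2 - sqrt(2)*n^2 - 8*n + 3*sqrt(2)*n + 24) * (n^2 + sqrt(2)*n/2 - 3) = n^5/2 - 3*n^4/2 - 3*sqrt(2)*n^4/4 - 21*n^3/2 + 9*sqrt(2)*n^3/4 - sqrt(2)*n^2 + 63*n^2/2 + 3*sqrt(2)*n + 24*n - 72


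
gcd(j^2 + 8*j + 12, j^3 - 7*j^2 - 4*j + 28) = j + 2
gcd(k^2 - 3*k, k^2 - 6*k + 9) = k - 3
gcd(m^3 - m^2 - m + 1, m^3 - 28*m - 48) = 1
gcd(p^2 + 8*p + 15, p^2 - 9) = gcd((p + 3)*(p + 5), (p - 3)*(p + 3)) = p + 3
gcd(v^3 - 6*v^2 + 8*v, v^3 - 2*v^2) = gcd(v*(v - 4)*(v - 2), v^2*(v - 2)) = v^2 - 2*v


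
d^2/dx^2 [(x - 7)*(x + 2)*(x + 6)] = 6*x + 2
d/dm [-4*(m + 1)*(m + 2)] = -8*m - 12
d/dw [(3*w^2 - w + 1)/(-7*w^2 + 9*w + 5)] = 2*(10*w^2 + 22*w - 7)/(49*w^4 - 126*w^3 + 11*w^2 + 90*w + 25)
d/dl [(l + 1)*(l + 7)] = 2*l + 8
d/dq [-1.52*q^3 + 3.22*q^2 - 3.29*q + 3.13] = -4.56*q^2 + 6.44*q - 3.29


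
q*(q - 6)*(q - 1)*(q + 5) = q^4 - 2*q^3 - 29*q^2 + 30*q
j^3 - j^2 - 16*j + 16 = (j - 4)*(j - 1)*(j + 4)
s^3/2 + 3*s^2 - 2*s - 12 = (s/2 + 1)*(s - 2)*(s + 6)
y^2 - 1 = (y - 1)*(y + 1)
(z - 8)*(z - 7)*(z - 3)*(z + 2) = z^4 - 16*z^3 + 65*z^2 + 34*z - 336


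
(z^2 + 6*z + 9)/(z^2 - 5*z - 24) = (z + 3)/(z - 8)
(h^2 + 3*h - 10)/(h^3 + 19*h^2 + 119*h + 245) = (h - 2)/(h^2 + 14*h + 49)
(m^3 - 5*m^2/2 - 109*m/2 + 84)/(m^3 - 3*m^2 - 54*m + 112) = (m - 3/2)/(m - 2)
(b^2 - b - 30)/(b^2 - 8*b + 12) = (b + 5)/(b - 2)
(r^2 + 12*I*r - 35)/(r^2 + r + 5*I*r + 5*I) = (r + 7*I)/(r + 1)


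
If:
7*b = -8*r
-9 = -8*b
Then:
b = 9/8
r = -63/64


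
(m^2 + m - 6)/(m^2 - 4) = (m + 3)/(m + 2)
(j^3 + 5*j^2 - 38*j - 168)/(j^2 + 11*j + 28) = j - 6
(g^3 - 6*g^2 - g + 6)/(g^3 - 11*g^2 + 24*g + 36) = (g - 1)/(g - 6)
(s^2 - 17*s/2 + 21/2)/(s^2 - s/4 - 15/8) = 4*(s - 7)/(4*s + 5)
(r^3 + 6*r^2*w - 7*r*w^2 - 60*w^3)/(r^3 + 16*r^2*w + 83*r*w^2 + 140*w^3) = (r - 3*w)/(r + 7*w)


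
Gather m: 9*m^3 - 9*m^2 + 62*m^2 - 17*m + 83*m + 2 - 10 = 9*m^3 + 53*m^2 + 66*m - 8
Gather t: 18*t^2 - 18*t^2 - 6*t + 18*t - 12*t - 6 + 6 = 0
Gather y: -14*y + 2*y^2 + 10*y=2*y^2 - 4*y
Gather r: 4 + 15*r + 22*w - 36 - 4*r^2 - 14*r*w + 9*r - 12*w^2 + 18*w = -4*r^2 + r*(24 - 14*w) - 12*w^2 + 40*w - 32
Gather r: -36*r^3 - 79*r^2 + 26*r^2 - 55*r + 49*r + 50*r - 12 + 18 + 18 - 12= -36*r^3 - 53*r^2 + 44*r + 12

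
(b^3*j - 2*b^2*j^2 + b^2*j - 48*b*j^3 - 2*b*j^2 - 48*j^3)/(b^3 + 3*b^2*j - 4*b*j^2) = j*(b^3 - 2*b^2*j + b^2 - 48*b*j^2 - 2*b*j - 48*j^2)/(b*(b^2 + 3*b*j - 4*j^2))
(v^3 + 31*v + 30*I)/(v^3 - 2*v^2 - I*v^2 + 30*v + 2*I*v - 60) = (v + I)/(v - 2)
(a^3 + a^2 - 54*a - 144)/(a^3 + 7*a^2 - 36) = (a - 8)/(a - 2)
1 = 1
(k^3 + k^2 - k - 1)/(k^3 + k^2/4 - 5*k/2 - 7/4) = 4*(k - 1)/(4*k - 7)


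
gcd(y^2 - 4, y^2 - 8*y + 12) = y - 2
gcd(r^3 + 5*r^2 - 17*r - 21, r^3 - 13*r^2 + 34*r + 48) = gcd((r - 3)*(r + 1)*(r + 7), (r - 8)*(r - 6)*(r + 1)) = r + 1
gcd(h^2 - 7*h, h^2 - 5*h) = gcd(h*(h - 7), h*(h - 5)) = h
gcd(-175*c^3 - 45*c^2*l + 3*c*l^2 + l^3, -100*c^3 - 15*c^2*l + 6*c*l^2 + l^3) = 25*c^2 + 10*c*l + l^2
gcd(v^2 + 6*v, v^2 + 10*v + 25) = 1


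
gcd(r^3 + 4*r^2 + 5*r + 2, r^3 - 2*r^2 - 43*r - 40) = r + 1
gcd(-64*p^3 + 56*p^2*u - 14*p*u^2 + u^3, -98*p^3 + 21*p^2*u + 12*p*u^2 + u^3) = 2*p - u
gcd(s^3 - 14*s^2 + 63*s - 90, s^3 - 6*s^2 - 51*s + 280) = s - 5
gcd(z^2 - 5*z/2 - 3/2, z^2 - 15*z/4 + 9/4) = z - 3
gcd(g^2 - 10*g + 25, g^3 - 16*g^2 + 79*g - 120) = g - 5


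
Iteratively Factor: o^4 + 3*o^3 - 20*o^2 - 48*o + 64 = (o - 1)*(o^3 + 4*o^2 - 16*o - 64) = (o - 1)*(o + 4)*(o^2 - 16) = (o - 1)*(o + 4)^2*(o - 4)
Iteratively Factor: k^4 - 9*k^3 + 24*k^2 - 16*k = (k)*(k^3 - 9*k^2 + 24*k - 16) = k*(k - 4)*(k^2 - 5*k + 4) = k*(k - 4)*(k - 1)*(k - 4)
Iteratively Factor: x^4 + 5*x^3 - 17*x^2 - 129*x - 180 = (x + 3)*(x^3 + 2*x^2 - 23*x - 60) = (x + 3)^2*(x^2 - x - 20) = (x - 5)*(x + 3)^2*(x + 4)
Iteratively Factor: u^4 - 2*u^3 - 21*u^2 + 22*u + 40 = (u - 5)*(u^3 + 3*u^2 - 6*u - 8) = (u - 5)*(u - 2)*(u^2 + 5*u + 4) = (u - 5)*(u - 2)*(u + 1)*(u + 4)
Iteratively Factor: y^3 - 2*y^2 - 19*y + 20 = (y - 1)*(y^2 - y - 20) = (y - 1)*(y + 4)*(y - 5)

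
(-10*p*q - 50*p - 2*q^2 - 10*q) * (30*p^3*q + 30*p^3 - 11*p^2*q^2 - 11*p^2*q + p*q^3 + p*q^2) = -300*p^4*q^2 - 1800*p^4*q - 1500*p^4 + 50*p^3*q^3 + 300*p^3*q^2 + 250*p^3*q + 12*p^2*q^4 + 72*p^2*q^3 + 60*p^2*q^2 - 2*p*q^5 - 12*p*q^4 - 10*p*q^3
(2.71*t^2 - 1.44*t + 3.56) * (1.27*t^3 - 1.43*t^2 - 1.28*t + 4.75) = 3.4417*t^5 - 5.7041*t^4 + 3.1116*t^3 + 9.6249*t^2 - 11.3968*t + 16.91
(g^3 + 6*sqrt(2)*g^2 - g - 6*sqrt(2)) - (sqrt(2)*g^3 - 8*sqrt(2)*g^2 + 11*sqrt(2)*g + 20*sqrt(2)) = -sqrt(2)*g^3 + g^3 + 14*sqrt(2)*g^2 - 11*sqrt(2)*g - g - 26*sqrt(2)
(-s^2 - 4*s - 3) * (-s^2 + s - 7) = s^4 + 3*s^3 + 6*s^2 + 25*s + 21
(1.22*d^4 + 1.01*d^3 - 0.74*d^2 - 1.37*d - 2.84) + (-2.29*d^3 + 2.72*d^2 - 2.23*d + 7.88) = 1.22*d^4 - 1.28*d^3 + 1.98*d^2 - 3.6*d + 5.04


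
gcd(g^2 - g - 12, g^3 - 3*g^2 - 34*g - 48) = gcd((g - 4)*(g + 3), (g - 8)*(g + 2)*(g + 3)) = g + 3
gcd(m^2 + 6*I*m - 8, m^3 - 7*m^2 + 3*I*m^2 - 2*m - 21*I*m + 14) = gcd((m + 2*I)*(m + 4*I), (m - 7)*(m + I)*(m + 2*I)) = m + 2*I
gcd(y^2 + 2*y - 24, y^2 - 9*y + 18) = 1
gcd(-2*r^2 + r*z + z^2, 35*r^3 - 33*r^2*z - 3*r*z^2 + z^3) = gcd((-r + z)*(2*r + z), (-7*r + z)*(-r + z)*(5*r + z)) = -r + z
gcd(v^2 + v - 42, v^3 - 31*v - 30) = v - 6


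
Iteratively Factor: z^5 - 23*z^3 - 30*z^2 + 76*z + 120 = (z + 2)*(z^4 - 2*z^3 - 19*z^2 + 8*z + 60) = (z + 2)*(z + 3)*(z^3 - 5*z^2 - 4*z + 20) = (z + 2)^2*(z + 3)*(z^2 - 7*z + 10) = (z - 5)*(z + 2)^2*(z + 3)*(z - 2)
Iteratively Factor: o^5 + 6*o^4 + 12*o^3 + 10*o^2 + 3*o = (o + 1)*(o^4 + 5*o^3 + 7*o^2 + 3*o) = (o + 1)*(o + 3)*(o^3 + 2*o^2 + o) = (o + 1)^2*(o + 3)*(o^2 + o) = (o + 1)^3*(o + 3)*(o)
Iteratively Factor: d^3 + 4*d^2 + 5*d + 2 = (d + 2)*(d^2 + 2*d + 1) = (d + 1)*(d + 2)*(d + 1)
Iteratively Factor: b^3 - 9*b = (b)*(b^2 - 9) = b*(b + 3)*(b - 3)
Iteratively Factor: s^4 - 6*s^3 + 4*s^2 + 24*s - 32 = (s + 2)*(s^3 - 8*s^2 + 20*s - 16) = (s - 2)*(s + 2)*(s^2 - 6*s + 8) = (s - 4)*(s - 2)*(s + 2)*(s - 2)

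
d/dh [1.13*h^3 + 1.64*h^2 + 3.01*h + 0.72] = 3.39*h^2 + 3.28*h + 3.01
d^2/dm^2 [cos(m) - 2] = -cos(m)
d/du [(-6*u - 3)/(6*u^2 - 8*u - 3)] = 6*(6*u^2 + 6*u - 1)/(36*u^4 - 96*u^3 + 28*u^2 + 48*u + 9)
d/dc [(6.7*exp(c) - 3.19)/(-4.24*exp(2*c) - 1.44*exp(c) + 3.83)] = (28.408*exp(2*c) - 27.0512*exp(c) + 21.0674)*exp(c)/(17.9776*exp(4*c) + 12.2112*exp(3*c) - 30.4048*exp(2*c) - 11.0304*exp(c) + 14.6689)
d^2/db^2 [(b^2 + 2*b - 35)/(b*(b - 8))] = 10*(2*b^3 - 21*b^2 + 168*b - 448)/(b^3*(b^3 - 24*b^2 + 192*b - 512))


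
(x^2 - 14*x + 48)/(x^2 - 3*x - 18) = (x - 8)/(x + 3)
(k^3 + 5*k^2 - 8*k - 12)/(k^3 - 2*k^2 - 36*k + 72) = (k + 1)/(k - 6)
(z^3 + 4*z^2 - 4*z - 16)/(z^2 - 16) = (z^2 - 4)/(z - 4)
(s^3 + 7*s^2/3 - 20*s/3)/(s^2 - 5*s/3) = s + 4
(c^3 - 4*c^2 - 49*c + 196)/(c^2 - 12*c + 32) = (c^2 - 49)/(c - 8)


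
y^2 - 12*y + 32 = (y - 8)*(y - 4)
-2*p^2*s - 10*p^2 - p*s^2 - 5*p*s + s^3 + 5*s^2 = (-2*p + s)*(p + s)*(s + 5)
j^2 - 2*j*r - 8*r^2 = (j - 4*r)*(j + 2*r)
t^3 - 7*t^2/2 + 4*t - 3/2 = (t - 3/2)*(t - 1)^2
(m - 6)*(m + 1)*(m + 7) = m^3 + 2*m^2 - 41*m - 42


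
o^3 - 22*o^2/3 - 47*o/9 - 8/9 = (o - 8)*(o + 1/3)^2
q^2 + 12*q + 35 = (q + 5)*(q + 7)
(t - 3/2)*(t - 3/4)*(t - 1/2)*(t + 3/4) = t^4 - 2*t^3 + 3*t^2/16 + 9*t/8 - 27/64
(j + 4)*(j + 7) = j^2 + 11*j + 28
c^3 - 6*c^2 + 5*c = c*(c - 5)*(c - 1)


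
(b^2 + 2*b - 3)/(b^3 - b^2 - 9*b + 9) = 1/(b - 3)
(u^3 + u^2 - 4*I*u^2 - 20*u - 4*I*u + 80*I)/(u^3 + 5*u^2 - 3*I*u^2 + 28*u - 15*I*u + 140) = (u^2 - 4*u*(1 + I) + 16*I)/(u^2 - 3*I*u + 28)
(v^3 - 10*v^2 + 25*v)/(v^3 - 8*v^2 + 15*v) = (v - 5)/(v - 3)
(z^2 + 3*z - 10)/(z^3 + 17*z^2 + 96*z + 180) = (z - 2)/(z^2 + 12*z + 36)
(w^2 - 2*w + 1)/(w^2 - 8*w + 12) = (w^2 - 2*w + 1)/(w^2 - 8*w + 12)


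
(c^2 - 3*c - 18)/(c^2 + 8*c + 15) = (c - 6)/(c + 5)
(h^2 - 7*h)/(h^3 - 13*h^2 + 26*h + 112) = h/(h^2 - 6*h - 16)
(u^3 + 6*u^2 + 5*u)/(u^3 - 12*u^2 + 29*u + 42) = u*(u + 5)/(u^2 - 13*u + 42)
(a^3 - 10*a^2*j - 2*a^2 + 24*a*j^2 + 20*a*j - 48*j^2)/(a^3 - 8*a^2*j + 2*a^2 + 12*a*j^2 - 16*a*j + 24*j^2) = (a^2 - 4*a*j - 2*a + 8*j)/(a^2 - 2*a*j + 2*a - 4*j)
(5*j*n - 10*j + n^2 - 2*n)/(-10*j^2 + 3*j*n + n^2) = (2 - n)/(2*j - n)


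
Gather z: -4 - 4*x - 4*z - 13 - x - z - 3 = -5*x - 5*z - 20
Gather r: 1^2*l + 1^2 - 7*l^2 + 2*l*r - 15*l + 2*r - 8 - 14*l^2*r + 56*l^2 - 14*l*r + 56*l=49*l^2 + 42*l + r*(-14*l^2 - 12*l + 2) - 7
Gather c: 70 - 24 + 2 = 48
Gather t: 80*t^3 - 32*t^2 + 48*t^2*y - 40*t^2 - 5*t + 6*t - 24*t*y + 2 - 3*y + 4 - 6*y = 80*t^3 + t^2*(48*y - 72) + t*(1 - 24*y) - 9*y + 6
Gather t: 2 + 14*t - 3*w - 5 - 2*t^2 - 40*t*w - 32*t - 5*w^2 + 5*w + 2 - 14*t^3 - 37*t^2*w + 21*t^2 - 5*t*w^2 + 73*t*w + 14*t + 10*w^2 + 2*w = -14*t^3 + t^2*(19 - 37*w) + t*(-5*w^2 + 33*w - 4) + 5*w^2 + 4*w - 1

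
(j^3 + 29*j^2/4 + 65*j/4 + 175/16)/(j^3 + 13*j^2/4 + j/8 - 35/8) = (8*j^2 + 38*j + 35)/(2*(4*j^2 + 3*j - 7))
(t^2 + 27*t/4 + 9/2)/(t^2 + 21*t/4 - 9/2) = (4*t + 3)/(4*t - 3)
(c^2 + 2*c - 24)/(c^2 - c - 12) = (c + 6)/(c + 3)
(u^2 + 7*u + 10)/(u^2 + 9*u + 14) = (u + 5)/(u + 7)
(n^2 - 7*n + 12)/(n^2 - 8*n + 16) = (n - 3)/(n - 4)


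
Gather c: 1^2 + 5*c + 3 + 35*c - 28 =40*c - 24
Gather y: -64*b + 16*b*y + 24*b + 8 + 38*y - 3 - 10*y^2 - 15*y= -40*b - 10*y^2 + y*(16*b + 23) + 5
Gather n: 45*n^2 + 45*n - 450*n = 45*n^2 - 405*n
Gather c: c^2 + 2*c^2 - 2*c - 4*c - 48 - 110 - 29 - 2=3*c^2 - 6*c - 189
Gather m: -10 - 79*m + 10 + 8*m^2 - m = 8*m^2 - 80*m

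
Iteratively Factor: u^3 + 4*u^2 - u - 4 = (u - 1)*(u^2 + 5*u + 4) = (u - 1)*(u + 4)*(u + 1)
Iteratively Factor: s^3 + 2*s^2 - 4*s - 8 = (s + 2)*(s^2 - 4) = (s + 2)^2*(s - 2)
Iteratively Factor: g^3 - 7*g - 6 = (g + 1)*(g^2 - g - 6) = (g - 3)*(g + 1)*(g + 2)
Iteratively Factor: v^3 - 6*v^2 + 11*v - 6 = (v - 3)*(v^2 - 3*v + 2) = (v - 3)*(v - 2)*(v - 1)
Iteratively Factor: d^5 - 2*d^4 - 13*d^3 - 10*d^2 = (d)*(d^4 - 2*d^3 - 13*d^2 - 10*d) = d^2*(d^3 - 2*d^2 - 13*d - 10) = d^2*(d + 1)*(d^2 - 3*d - 10) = d^2*(d - 5)*(d + 1)*(d + 2)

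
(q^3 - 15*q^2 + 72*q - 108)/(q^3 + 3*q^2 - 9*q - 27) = (q^2 - 12*q + 36)/(q^2 + 6*q + 9)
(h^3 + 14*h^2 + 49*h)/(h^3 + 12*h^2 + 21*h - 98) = h/(h - 2)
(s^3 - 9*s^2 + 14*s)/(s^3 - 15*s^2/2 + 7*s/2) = 2*(s - 2)/(2*s - 1)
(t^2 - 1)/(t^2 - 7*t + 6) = (t + 1)/(t - 6)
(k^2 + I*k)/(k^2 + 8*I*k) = (k + I)/(k + 8*I)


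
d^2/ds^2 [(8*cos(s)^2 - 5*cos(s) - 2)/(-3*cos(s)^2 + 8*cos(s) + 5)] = (-800*(1 - cos(s)^2)^2 - 147*cos(s)^5 - 360*cos(s)^3 - 1740*cos(s)^2 - 117*cos(s) + 1284)/(-3*cos(s)^2 + 8*cos(s) + 5)^3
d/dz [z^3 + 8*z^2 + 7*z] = 3*z^2 + 16*z + 7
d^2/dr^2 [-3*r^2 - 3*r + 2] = -6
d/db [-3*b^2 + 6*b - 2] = 6 - 6*b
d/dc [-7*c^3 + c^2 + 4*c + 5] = -21*c^2 + 2*c + 4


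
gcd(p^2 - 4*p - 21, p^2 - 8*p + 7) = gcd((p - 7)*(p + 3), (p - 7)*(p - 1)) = p - 7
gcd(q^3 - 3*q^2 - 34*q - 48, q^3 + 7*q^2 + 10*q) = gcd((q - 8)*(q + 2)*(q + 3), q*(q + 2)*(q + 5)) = q + 2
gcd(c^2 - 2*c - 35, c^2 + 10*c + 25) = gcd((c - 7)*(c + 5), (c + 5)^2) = c + 5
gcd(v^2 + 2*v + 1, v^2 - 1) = v + 1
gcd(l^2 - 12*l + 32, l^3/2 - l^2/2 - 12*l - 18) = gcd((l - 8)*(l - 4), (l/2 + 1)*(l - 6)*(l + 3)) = 1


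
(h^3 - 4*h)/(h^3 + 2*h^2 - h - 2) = h*(h - 2)/(h^2 - 1)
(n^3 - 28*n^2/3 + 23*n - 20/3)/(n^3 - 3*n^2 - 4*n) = (3*n^2 - 16*n + 5)/(3*n*(n + 1))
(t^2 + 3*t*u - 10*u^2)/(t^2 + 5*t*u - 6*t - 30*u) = (t - 2*u)/(t - 6)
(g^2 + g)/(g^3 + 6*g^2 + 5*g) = 1/(g + 5)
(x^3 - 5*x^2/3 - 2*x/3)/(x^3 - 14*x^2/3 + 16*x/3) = (3*x + 1)/(3*x - 8)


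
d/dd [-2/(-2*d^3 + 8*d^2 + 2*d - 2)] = (-3*d^2 + 8*d + 1)/(d^3 - 4*d^2 - d + 1)^2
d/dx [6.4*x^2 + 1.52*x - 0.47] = 12.8*x + 1.52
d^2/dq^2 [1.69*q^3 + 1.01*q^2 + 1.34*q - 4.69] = 10.14*q + 2.02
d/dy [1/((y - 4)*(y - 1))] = (5 - 2*y)/(y^4 - 10*y^3 + 33*y^2 - 40*y + 16)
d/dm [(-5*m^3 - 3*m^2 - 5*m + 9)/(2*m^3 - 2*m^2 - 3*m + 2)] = (16*m^4 + 50*m^3 - 85*m^2 + 24*m + 17)/(4*m^6 - 8*m^5 - 8*m^4 + 20*m^3 + m^2 - 12*m + 4)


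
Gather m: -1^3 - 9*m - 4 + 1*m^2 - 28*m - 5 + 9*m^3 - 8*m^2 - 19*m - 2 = 9*m^3 - 7*m^2 - 56*m - 12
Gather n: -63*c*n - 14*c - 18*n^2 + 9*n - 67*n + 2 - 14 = -14*c - 18*n^2 + n*(-63*c - 58) - 12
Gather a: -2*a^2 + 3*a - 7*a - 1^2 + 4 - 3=-2*a^2 - 4*a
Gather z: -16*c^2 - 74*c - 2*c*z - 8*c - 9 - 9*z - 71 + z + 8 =-16*c^2 - 82*c + z*(-2*c - 8) - 72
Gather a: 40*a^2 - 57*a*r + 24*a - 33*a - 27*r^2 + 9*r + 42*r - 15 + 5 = 40*a^2 + a*(-57*r - 9) - 27*r^2 + 51*r - 10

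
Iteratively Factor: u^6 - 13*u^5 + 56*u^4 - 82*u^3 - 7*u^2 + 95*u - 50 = (u - 5)*(u^5 - 8*u^4 + 16*u^3 - 2*u^2 - 17*u + 10) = (u - 5)*(u - 1)*(u^4 - 7*u^3 + 9*u^2 + 7*u - 10) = (u - 5)*(u - 1)^2*(u^3 - 6*u^2 + 3*u + 10) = (u - 5)*(u - 2)*(u - 1)^2*(u^2 - 4*u - 5) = (u - 5)^2*(u - 2)*(u - 1)^2*(u + 1)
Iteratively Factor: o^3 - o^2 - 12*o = (o)*(o^2 - o - 12) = o*(o + 3)*(o - 4)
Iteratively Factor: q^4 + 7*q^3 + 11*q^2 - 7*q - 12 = (q + 1)*(q^3 + 6*q^2 + 5*q - 12) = (q + 1)*(q + 3)*(q^2 + 3*q - 4) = (q - 1)*(q + 1)*(q + 3)*(q + 4)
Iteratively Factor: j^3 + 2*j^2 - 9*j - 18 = (j + 3)*(j^2 - j - 6) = (j - 3)*(j + 3)*(j + 2)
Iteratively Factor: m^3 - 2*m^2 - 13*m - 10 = (m - 5)*(m^2 + 3*m + 2) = (m - 5)*(m + 1)*(m + 2)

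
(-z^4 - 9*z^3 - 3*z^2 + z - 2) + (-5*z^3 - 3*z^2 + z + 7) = -z^4 - 14*z^3 - 6*z^2 + 2*z + 5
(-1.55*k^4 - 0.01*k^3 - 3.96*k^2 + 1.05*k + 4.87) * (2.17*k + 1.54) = -3.3635*k^5 - 2.4087*k^4 - 8.6086*k^3 - 3.8199*k^2 + 12.1849*k + 7.4998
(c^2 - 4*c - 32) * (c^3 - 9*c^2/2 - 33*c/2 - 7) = c^5 - 17*c^4/2 - 61*c^3/2 + 203*c^2 + 556*c + 224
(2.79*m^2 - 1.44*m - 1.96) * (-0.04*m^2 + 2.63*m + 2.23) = -0.1116*m^4 + 7.3953*m^3 + 2.5129*m^2 - 8.366*m - 4.3708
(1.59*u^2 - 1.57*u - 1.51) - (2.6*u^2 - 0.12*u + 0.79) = -1.01*u^2 - 1.45*u - 2.3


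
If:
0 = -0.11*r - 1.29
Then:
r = -11.73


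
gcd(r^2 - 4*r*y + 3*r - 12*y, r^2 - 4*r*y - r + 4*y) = -r + 4*y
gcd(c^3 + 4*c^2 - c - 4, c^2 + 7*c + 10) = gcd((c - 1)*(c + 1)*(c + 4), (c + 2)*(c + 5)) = 1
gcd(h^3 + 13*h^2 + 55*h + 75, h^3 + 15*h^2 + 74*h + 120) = h + 5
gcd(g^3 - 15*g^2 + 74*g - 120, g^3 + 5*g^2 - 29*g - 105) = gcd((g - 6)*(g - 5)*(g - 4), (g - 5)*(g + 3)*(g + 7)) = g - 5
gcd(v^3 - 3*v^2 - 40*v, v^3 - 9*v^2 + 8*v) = v^2 - 8*v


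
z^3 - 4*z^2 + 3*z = z*(z - 3)*(z - 1)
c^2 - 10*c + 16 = (c - 8)*(c - 2)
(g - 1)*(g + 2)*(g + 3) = g^3 + 4*g^2 + g - 6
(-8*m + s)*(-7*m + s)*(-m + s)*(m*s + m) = -56*m^4*s - 56*m^4 + 71*m^3*s^2 + 71*m^3*s - 16*m^2*s^3 - 16*m^2*s^2 + m*s^4 + m*s^3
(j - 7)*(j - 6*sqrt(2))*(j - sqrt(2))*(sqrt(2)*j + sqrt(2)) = sqrt(2)*j^4 - 14*j^3 - 6*sqrt(2)*j^3 + 5*sqrt(2)*j^2 + 84*j^2 - 72*sqrt(2)*j + 98*j - 84*sqrt(2)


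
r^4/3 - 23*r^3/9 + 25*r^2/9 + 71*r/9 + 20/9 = (r/3 + 1/3)*(r - 5)*(r - 4)*(r + 1/3)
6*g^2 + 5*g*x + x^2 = (2*g + x)*(3*g + x)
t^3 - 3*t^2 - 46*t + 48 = (t - 8)*(t - 1)*(t + 6)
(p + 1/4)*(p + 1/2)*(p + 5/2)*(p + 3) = p^4 + 25*p^3/4 + 47*p^2/4 + 101*p/16 + 15/16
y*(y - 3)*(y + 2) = y^3 - y^2 - 6*y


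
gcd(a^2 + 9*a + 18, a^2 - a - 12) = a + 3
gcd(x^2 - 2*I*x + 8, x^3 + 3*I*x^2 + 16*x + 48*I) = x - 4*I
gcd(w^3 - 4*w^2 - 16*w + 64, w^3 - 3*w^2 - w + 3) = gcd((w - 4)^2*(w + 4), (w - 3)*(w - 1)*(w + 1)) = 1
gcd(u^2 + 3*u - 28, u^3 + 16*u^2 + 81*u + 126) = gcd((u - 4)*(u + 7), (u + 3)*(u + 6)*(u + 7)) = u + 7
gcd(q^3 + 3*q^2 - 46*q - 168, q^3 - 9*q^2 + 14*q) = q - 7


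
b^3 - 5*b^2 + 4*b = b*(b - 4)*(b - 1)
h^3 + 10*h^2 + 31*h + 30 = (h + 2)*(h + 3)*(h + 5)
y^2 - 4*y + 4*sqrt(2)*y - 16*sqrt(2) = (y - 4)*(y + 4*sqrt(2))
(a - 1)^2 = a^2 - 2*a + 1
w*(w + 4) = w^2 + 4*w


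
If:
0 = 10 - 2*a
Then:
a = 5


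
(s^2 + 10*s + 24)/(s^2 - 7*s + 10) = (s^2 + 10*s + 24)/(s^2 - 7*s + 10)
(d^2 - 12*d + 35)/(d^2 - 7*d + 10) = (d - 7)/(d - 2)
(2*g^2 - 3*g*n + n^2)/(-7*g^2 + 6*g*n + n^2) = (-2*g + n)/(7*g + n)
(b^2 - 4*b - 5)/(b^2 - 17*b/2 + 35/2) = 2*(b + 1)/(2*b - 7)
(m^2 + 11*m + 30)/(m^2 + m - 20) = (m + 6)/(m - 4)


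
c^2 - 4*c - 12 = (c - 6)*(c + 2)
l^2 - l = l*(l - 1)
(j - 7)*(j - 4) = j^2 - 11*j + 28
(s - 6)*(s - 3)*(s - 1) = s^3 - 10*s^2 + 27*s - 18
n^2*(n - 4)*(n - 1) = n^4 - 5*n^3 + 4*n^2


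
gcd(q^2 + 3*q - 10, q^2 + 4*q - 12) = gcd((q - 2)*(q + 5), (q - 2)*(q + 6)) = q - 2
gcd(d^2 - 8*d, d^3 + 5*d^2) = d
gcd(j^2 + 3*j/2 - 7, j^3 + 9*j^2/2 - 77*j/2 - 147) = j + 7/2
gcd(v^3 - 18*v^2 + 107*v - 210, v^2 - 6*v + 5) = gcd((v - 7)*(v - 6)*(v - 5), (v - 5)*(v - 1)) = v - 5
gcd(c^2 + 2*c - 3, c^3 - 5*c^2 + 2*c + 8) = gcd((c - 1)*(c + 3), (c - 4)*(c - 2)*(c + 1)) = 1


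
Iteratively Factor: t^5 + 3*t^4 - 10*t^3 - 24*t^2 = (t + 2)*(t^4 + t^3 - 12*t^2) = (t + 2)*(t + 4)*(t^3 - 3*t^2) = (t - 3)*(t + 2)*(t + 4)*(t^2) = t*(t - 3)*(t + 2)*(t + 4)*(t)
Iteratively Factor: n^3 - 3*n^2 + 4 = (n + 1)*(n^2 - 4*n + 4) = (n - 2)*(n + 1)*(n - 2)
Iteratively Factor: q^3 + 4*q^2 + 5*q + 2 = (q + 2)*(q^2 + 2*q + 1) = (q + 1)*(q + 2)*(q + 1)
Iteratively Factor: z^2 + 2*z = (z + 2)*(z)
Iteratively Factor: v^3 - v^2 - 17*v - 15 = (v + 3)*(v^2 - 4*v - 5) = (v + 1)*(v + 3)*(v - 5)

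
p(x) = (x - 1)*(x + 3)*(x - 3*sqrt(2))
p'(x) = (x - 1)*(x + 3) + (x - 1)*(x - 3*sqrt(2)) + (x + 3)*(x - 3*sqrt(2)) = 3*x^2 - 6*sqrt(2)*x + 4*x - 6*sqrt(2) - 3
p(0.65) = 4.59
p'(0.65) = -13.13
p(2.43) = -14.07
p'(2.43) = -4.67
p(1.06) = -0.78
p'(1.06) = -12.87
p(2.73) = -14.99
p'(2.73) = -1.37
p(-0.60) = 18.60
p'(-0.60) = -7.71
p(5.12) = 29.35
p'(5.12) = 44.19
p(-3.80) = -30.88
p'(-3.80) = 48.88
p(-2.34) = 14.51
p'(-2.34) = 15.44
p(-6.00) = -215.10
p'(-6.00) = 123.43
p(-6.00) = -215.10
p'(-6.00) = 123.43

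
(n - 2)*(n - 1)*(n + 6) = n^3 + 3*n^2 - 16*n + 12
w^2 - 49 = (w - 7)*(w + 7)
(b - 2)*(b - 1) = b^2 - 3*b + 2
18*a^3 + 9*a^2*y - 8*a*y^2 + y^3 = (-6*a + y)*(-3*a + y)*(a + y)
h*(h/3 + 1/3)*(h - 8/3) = h^3/3 - 5*h^2/9 - 8*h/9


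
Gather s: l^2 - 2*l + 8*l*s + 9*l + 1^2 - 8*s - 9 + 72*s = l^2 + 7*l + s*(8*l + 64) - 8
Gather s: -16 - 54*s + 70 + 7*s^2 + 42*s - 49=7*s^2 - 12*s + 5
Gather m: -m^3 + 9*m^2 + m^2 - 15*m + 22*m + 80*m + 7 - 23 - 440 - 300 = -m^3 + 10*m^2 + 87*m - 756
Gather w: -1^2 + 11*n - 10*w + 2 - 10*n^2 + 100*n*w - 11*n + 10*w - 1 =-10*n^2 + 100*n*w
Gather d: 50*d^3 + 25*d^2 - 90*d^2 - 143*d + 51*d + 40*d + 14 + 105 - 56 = 50*d^3 - 65*d^2 - 52*d + 63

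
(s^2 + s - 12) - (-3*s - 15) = s^2 + 4*s + 3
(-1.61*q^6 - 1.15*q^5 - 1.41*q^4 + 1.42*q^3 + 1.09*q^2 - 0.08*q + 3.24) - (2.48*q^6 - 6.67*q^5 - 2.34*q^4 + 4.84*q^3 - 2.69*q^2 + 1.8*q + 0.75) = -4.09*q^6 + 5.52*q^5 + 0.93*q^4 - 3.42*q^3 + 3.78*q^2 - 1.88*q + 2.49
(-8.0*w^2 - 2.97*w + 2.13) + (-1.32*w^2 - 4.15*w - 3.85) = -9.32*w^2 - 7.12*w - 1.72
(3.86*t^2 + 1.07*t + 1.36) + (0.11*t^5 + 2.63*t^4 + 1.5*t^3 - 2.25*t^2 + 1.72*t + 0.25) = 0.11*t^5 + 2.63*t^4 + 1.5*t^3 + 1.61*t^2 + 2.79*t + 1.61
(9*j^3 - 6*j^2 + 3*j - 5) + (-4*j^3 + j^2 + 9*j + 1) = 5*j^3 - 5*j^2 + 12*j - 4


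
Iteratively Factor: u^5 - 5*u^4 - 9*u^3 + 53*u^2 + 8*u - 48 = (u + 1)*(u^4 - 6*u^3 - 3*u^2 + 56*u - 48) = (u - 4)*(u + 1)*(u^3 - 2*u^2 - 11*u + 12) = (u - 4)^2*(u + 1)*(u^2 + 2*u - 3) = (u - 4)^2*(u - 1)*(u + 1)*(u + 3)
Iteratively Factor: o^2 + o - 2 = (o + 2)*(o - 1)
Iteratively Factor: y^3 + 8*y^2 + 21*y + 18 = (y + 2)*(y^2 + 6*y + 9) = (y + 2)*(y + 3)*(y + 3)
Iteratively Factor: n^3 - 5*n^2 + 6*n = (n - 3)*(n^2 - 2*n) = (n - 3)*(n - 2)*(n)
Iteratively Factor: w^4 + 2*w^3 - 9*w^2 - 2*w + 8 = (w - 2)*(w^3 + 4*w^2 - w - 4) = (w - 2)*(w + 4)*(w^2 - 1) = (w - 2)*(w - 1)*(w + 4)*(w + 1)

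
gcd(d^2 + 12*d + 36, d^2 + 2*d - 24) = d + 6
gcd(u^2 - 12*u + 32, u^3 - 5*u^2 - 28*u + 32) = u - 8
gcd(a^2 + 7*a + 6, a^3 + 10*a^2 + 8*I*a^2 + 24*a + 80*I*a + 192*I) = a + 6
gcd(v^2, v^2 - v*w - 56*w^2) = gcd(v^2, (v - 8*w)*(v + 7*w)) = 1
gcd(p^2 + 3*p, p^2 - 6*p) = p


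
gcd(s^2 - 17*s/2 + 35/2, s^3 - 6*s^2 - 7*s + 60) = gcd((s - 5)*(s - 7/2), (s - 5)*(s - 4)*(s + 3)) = s - 5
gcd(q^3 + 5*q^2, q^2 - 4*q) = q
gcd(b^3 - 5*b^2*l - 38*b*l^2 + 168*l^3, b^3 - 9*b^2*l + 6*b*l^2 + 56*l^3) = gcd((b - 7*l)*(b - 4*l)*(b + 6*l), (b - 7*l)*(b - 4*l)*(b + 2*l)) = b^2 - 11*b*l + 28*l^2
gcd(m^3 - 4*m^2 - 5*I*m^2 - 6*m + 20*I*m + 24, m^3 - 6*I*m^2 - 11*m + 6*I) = m^2 - 5*I*m - 6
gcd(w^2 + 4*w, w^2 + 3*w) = w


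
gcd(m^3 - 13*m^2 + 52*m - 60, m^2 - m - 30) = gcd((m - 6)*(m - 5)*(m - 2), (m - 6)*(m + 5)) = m - 6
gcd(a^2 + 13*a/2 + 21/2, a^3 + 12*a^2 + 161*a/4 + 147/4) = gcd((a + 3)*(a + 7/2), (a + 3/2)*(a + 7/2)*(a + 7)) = a + 7/2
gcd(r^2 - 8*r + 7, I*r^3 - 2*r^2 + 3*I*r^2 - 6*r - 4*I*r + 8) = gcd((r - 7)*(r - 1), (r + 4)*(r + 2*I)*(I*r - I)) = r - 1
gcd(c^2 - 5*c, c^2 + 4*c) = c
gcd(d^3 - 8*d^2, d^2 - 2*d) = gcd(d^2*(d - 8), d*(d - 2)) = d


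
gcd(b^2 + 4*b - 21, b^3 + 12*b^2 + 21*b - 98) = b + 7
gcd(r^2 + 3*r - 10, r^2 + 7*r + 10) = r + 5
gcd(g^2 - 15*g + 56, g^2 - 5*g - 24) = g - 8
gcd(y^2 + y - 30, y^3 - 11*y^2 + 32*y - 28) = 1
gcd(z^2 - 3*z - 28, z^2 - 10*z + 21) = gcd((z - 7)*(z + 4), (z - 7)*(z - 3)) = z - 7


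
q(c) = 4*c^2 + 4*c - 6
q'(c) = 8*c + 4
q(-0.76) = -6.73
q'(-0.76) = -2.08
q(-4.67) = 62.56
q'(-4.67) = -33.36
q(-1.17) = -5.20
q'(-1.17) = -5.36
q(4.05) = 75.81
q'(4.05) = 36.40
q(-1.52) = -2.84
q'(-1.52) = -8.16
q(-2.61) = 10.81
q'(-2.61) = -16.88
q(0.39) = -3.83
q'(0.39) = 7.12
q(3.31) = 51.06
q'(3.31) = 30.48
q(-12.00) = 522.00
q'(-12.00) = -92.00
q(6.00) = 162.00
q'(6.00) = 52.00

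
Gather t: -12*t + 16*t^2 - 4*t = 16*t^2 - 16*t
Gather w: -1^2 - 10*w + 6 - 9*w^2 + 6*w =-9*w^2 - 4*w + 5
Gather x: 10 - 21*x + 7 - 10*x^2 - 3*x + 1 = -10*x^2 - 24*x + 18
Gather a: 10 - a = 10 - a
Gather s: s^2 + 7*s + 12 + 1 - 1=s^2 + 7*s + 12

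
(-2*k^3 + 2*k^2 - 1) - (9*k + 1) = -2*k^3 + 2*k^2 - 9*k - 2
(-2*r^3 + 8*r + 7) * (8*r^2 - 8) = -16*r^5 + 80*r^3 + 56*r^2 - 64*r - 56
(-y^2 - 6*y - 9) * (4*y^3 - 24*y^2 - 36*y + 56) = -4*y^5 + 144*y^3 + 376*y^2 - 12*y - 504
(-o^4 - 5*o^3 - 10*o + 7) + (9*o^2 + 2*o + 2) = -o^4 - 5*o^3 + 9*o^2 - 8*o + 9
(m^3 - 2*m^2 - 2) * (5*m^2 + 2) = 5*m^5 - 10*m^4 + 2*m^3 - 14*m^2 - 4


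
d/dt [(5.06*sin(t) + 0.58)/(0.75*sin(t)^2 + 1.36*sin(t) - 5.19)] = (-0.869999999999999*sin(t) + 1.8975*cos(2*t) - 28.9477)*cos(t)/(0.75*sin(t)^2 + 1.36*sin(t) - 5.19)^2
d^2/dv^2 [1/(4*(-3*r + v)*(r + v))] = (-(r + v)^2 + (r + v)*(3*r - v) - (3*r - v)^2)/(2*(r + v)^3*(3*r - v)^3)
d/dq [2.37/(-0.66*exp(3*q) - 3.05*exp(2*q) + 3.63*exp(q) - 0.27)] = (4.6926*exp(2*q) + 14.457*exp(q) - 8.6031)*exp(q)/(0.66*exp(3*q) + 3.05*exp(2*q) - 3.63*exp(q) + 0.27)^2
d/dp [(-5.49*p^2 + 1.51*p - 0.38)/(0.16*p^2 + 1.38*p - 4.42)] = (-7.8178*p^2 + 48.6532*p - 6.1498)/(0.0256*p^4 + 0.4416*p^3 + 0.49*p^2 - 12.1992*p + 19.5364)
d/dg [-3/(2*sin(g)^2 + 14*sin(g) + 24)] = 3*(2*sin(g) + 7)*cos(g)/(2*(sin(g)^2 + 7*sin(g) + 12)^2)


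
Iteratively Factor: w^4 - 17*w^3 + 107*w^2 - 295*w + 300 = (w - 5)*(w^3 - 12*w^2 + 47*w - 60) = (w - 5)*(w - 4)*(w^2 - 8*w + 15) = (w - 5)*(w - 4)*(w - 3)*(w - 5)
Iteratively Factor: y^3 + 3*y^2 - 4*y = (y - 1)*(y^2 + 4*y) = (y - 1)*(y + 4)*(y)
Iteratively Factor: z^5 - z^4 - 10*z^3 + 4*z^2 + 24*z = (z)*(z^4 - z^3 - 10*z^2 + 4*z + 24) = z*(z + 2)*(z^3 - 3*z^2 - 4*z + 12) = z*(z + 2)^2*(z^2 - 5*z + 6) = z*(z - 3)*(z + 2)^2*(z - 2)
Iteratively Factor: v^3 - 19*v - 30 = (v + 2)*(v^2 - 2*v - 15) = (v + 2)*(v + 3)*(v - 5)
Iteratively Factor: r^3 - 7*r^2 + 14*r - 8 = (r - 2)*(r^2 - 5*r + 4) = (r - 2)*(r - 1)*(r - 4)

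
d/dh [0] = 0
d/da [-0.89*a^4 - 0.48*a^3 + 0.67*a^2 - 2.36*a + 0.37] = -3.56*a^3 - 1.44*a^2 + 1.34*a - 2.36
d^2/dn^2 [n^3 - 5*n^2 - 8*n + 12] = 6*n - 10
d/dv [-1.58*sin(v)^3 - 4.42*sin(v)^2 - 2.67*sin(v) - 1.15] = (-8.84*sin(v) + 2.37*cos(2*v) - 5.04)*cos(v)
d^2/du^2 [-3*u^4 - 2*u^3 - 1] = 12*u*(-3*u - 1)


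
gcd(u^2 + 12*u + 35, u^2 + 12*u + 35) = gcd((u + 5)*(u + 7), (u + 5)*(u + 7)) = u^2 + 12*u + 35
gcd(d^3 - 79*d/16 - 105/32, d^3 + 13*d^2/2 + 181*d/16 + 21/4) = d^2 + 5*d/2 + 21/16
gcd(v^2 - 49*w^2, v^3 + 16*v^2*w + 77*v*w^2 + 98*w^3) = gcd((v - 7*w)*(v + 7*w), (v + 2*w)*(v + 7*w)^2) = v + 7*w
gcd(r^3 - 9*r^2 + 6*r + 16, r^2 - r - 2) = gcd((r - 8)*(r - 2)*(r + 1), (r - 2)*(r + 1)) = r^2 - r - 2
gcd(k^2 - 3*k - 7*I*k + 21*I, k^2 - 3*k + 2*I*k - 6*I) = k - 3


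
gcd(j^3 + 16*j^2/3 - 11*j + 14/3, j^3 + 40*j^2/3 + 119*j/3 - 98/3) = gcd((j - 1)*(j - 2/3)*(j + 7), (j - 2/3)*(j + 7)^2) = j^2 + 19*j/3 - 14/3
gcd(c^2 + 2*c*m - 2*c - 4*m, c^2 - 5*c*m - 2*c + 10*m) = c - 2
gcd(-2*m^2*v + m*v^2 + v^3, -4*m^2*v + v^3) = 2*m*v + v^2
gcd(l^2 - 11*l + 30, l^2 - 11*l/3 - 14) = l - 6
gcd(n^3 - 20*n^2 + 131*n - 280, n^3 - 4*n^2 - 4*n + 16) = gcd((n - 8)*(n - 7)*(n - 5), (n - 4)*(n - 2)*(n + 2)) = 1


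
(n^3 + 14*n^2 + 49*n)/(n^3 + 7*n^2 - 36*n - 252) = n*(n + 7)/(n^2 - 36)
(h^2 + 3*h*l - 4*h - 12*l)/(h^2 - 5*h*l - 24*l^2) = (h - 4)/(h - 8*l)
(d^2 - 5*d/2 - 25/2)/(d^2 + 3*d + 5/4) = 2*(d - 5)/(2*d + 1)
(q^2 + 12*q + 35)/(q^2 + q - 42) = (q + 5)/(q - 6)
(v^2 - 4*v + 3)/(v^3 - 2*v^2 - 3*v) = (v - 1)/(v*(v + 1))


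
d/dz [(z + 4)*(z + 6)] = 2*z + 10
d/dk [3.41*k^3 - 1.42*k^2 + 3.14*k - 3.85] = 10.23*k^2 - 2.84*k + 3.14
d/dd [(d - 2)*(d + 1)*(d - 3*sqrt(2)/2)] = 3*d^2 - 3*sqrt(2)*d - 2*d - 2 + 3*sqrt(2)/2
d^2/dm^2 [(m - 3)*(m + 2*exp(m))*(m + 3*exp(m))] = 5*m^2*exp(m) + 24*m*exp(2*m) + 5*m*exp(m) + 6*m - 48*exp(2*m) - 20*exp(m) - 6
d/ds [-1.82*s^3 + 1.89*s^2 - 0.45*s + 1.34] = -5.46*s^2 + 3.78*s - 0.45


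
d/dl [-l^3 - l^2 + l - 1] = -3*l^2 - 2*l + 1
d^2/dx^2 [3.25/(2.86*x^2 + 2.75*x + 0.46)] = (-53.1674*x^2 - 51.1225*x + 3.25*(5.72*x + 2.75)*(11.44*x + 5.5) - 8.5514)/(2.86*x^2 + 2.75*x + 0.46)^3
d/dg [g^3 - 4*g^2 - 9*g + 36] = 3*g^2 - 8*g - 9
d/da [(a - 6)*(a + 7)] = 2*a + 1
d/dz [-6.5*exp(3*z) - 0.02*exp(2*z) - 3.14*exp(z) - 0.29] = (-19.5*exp(2*z) - 0.04*exp(z) - 3.14)*exp(z)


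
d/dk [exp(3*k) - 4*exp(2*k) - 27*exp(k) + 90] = (3*exp(2*k) - 8*exp(k) - 27)*exp(k)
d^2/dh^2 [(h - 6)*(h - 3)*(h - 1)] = 6*h - 20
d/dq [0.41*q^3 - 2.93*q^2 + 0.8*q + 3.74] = 1.23*q^2 - 5.86*q + 0.8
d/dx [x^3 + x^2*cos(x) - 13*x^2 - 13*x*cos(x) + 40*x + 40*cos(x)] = -x^2*sin(x) + 3*x^2 + 13*x*sin(x) + 2*x*cos(x) - 26*x - 40*sin(x) - 13*cos(x) + 40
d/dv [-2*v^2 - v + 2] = -4*v - 1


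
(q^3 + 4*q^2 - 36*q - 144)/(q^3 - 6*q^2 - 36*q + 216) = (q + 4)/(q - 6)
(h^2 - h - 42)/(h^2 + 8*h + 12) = (h - 7)/(h + 2)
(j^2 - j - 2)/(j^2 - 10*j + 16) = (j + 1)/(j - 8)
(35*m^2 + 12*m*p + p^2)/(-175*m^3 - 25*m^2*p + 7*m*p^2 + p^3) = 1/(-5*m + p)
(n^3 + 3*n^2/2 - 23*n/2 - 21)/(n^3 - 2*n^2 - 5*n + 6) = (2*n^2 - n - 21)/(2*(n^2 - 4*n + 3))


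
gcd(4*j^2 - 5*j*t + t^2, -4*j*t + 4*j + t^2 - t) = -4*j + t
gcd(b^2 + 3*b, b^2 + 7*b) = b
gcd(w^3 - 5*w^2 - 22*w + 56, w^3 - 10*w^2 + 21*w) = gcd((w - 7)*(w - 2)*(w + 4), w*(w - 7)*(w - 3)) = w - 7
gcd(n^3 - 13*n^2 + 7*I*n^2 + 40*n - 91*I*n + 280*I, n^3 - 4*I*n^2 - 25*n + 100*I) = n - 5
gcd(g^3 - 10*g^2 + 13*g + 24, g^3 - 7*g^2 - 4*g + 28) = 1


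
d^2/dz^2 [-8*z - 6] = 0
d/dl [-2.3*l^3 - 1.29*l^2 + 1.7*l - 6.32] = -6.9*l^2 - 2.58*l + 1.7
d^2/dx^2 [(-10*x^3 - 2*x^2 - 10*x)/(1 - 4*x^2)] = 4*(100*x^3 + 12*x^2 + 75*x + 1)/(64*x^6 - 48*x^4 + 12*x^2 - 1)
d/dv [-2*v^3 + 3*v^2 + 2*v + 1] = -6*v^2 + 6*v + 2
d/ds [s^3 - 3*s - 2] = 3*s^2 - 3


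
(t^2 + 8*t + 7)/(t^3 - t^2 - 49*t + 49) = (t + 1)/(t^2 - 8*t + 7)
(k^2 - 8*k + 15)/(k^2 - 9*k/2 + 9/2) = 2*(k - 5)/(2*k - 3)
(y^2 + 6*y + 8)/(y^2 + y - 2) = (y + 4)/(y - 1)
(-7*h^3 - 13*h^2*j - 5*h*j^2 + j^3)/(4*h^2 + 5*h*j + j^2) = (-7*h^2 - 6*h*j + j^2)/(4*h + j)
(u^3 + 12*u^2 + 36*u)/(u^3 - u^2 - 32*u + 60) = u*(u + 6)/(u^2 - 7*u + 10)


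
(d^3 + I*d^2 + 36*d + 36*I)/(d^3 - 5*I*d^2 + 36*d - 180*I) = (d + I)/(d - 5*I)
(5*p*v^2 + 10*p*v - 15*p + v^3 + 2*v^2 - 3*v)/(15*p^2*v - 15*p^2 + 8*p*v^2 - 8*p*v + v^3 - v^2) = (v + 3)/(3*p + v)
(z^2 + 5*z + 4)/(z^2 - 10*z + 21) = (z^2 + 5*z + 4)/(z^2 - 10*z + 21)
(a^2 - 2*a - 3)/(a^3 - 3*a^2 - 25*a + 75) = (a + 1)/(a^2 - 25)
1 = 1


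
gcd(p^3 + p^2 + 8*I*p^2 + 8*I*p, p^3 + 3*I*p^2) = p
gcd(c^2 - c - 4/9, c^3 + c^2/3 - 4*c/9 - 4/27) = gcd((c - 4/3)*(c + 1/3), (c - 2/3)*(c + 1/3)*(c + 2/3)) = c + 1/3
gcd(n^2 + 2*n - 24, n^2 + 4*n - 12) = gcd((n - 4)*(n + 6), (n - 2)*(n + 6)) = n + 6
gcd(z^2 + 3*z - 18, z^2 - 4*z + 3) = z - 3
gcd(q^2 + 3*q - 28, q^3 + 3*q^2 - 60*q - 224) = q + 7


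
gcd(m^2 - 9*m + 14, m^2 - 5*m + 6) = m - 2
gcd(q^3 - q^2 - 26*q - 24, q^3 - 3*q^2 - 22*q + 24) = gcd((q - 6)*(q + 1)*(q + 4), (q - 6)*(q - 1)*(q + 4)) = q^2 - 2*q - 24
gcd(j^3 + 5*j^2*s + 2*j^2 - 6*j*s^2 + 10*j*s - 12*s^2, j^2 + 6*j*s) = j + 6*s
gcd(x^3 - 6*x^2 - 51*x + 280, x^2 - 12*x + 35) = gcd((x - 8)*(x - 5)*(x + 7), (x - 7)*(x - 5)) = x - 5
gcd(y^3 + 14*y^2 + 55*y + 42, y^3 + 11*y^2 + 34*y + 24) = y^2 + 7*y + 6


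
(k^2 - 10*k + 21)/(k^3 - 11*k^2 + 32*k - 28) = (k - 3)/(k^2 - 4*k + 4)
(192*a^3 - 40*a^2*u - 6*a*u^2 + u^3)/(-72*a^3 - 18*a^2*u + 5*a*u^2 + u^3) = (-8*a + u)/(3*a + u)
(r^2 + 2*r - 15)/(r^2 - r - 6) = (r + 5)/(r + 2)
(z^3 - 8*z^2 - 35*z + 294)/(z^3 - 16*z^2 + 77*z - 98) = (z + 6)/(z - 2)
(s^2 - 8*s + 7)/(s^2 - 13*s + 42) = (s - 1)/(s - 6)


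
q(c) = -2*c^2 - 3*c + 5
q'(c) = -4*c - 3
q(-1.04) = 5.96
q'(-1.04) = 1.16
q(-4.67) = -24.61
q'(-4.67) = 15.68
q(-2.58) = -0.57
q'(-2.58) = 7.32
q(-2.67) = -1.25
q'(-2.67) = 7.68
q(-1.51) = 4.97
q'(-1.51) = 3.04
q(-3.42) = -8.13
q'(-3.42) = 10.68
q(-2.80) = -2.28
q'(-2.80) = 8.20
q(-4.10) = -16.32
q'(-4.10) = 13.40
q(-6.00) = -49.00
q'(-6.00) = 21.00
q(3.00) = -22.00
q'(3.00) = -15.00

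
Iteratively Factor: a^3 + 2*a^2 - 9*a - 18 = (a + 3)*(a^2 - a - 6) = (a - 3)*(a + 3)*(a + 2)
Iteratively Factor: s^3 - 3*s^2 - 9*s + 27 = (s - 3)*(s^2 - 9) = (s - 3)^2*(s + 3)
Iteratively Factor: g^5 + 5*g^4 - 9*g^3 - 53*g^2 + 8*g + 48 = (g + 4)*(g^4 + g^3 - 13*g^2 - g + 12) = (g + 4)^2*(g^3 - 3*g^2 - g + 3) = (g - 3)*(g + 4)^2*(g^2 - 1) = (g - 3)*(g + 1)*(g + 4)^2*(g - 1)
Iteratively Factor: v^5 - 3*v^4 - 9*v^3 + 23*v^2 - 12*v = (v - 1)*(v^4 - 2*v^3 - 11*v^2 + 12*v) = (v - 1)^2*(v^3 - v^2 - 12*v) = (v - 4)*(v - 1)^2*(v^2 + 3*v) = v*(v - 4)*(v - 1)^2*(v + 3)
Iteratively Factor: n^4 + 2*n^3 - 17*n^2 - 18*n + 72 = (n + 3)*(n^3 - n^2 - 14*n + 24) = (n - 3)*(n + 3)*(n^2 + 2*n - 8) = (n - 3)*(n + 3)*(n + 4)*(n - 2)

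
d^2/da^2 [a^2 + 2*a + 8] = 2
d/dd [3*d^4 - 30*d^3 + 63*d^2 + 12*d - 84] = 12*d^3 - 90*d^2 + 126*d + 12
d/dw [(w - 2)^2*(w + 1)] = 3*w*(w - 2)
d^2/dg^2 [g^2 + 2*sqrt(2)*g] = 2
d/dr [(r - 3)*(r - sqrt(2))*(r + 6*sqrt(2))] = 3*r^2 - 6*r + 10*sqrt(2)*r - 15*sqrt(2) - 12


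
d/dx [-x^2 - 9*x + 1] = -2*x - 9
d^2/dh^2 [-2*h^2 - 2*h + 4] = -4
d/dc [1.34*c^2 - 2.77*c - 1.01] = 2.68*c - 2.77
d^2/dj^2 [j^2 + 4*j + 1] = 2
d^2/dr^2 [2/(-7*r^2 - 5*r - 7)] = 4*(49*r^2 + 35*r - (14*r + 5)^2 + 49)/(7*r^2 + 5*r + 7)^3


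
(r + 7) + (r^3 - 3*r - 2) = r^3 - 2*r + 5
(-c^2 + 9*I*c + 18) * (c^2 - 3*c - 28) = -c^4 + 3*c^3 + 9*I*c^3 + 46*c^2 - 27*I*c^2 - 54*c - 252*I*c - 504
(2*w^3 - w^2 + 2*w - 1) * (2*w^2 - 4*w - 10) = 4*w^5 - 10*w^4 - 12*w^3 - 16*w + 10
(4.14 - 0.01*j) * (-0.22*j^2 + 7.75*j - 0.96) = 0.0022*j^3 - 0.9883*j^2 + 32.0946*j - 3.9744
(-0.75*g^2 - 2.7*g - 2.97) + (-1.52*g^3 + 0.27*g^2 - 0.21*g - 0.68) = -1.52*g^3 - 0.48*g^2 - 2.91*g - 3.65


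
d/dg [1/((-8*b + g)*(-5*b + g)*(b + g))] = ((b + g)*(5*b - g) + (b + g)*(8*b - g) - (5*b - g)*(8*b - g))/((b + g)^2*(5*b - g)^2*(8*b - g)^2)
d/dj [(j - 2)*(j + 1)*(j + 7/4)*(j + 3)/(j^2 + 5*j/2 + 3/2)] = (16*j^3 + 58*j^2 + 66*j + 33)/(2*(4*j^2 + 12*j + 9))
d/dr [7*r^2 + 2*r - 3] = 14*r + 2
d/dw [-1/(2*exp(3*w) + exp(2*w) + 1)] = (6*exp(w) + 2)*exp(2*w)/(2*exp(3*w) + exp(2*w) + 1)^2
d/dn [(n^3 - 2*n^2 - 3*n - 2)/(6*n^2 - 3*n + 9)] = (2*n^4 - 2*n^3 + 17*n^2 - 4*n - 11)/(3*(4*n^4 - 4*n^3 + 13*n^2 - 6*n + 9))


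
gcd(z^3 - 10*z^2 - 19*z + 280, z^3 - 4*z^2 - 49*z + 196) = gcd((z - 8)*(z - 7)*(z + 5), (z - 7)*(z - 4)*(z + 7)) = z - 7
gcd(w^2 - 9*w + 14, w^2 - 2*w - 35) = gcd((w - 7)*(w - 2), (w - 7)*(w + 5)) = w - 7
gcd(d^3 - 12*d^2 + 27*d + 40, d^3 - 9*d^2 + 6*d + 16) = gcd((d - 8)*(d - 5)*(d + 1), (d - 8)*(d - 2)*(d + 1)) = d^2 - 7*d - 8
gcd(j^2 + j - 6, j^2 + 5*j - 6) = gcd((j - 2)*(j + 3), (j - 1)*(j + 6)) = 1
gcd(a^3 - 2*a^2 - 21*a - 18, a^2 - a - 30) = a - 6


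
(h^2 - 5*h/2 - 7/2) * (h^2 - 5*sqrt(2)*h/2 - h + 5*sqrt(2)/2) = h^4 - 5*sqrt(2)*h^3/2 - 7*h^3/2 - h^2 + 35*sqrt(2)*h^2/4 + 7*h/2 + 5*sqrt(2)*h/2 - 35*sqrt(2)/4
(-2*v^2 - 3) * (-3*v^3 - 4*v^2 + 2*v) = 6*v^5 + 8*v^4 + 5*v^3 + 12*v^2 - 6*v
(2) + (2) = 4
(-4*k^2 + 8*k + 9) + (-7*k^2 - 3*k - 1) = -11*k^2 + 5*k + 8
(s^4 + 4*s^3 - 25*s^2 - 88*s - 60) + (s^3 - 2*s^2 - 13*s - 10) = s^4 + 5*s^3 - 27*s^2 - 101*s - 70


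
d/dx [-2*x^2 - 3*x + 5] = -4*x - 3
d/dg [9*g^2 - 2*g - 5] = 18*g - 2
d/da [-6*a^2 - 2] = -12*a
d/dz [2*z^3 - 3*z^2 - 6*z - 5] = 6*z^2 - 6*z - 6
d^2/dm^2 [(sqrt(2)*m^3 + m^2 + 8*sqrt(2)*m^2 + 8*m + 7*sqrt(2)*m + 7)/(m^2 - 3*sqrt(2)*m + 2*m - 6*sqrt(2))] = 2*(16*sqrt(2)*m^3 + 42*m^3 + 126*sqrt(2)*m^2 + 237*m^2 + 294*m + 297*sqrt(2)*m + 106 + 378*sqrt(2))/(m^6 - 9*sqrt(2)*m^5 + 6*m^5 - 54*sqrt(2)*m^4 + 66*m^4 - 162*sqrt(2)*m^3 + 332*m^3 - 396*sqrt(2)*m^2 + 648*m^2 - 648*sqrt(2)*m + 432*m - 432*sqrt(2))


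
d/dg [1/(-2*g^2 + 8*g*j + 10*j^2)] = (g - 2*j)/(-g^2 + 4*g*j + 5*j^2)^2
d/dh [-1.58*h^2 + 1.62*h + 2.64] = 1.62 - 3.16*h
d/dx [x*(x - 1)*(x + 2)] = 3*x^2 + 2*x - 2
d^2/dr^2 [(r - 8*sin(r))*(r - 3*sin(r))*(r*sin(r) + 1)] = -r^3*sin(r) + 6*r^2*cos(r) - 22*r^2*cos(2*r) - r*sin(r) - 44*r*sin(2*r) + 54*r*sin(3*r) + 14*cos(r) + 59*cos(2*r) - 36*cos(3*r) - 9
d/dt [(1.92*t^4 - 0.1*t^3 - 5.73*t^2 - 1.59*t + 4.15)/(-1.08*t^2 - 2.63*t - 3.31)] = (-4.1472*t^5 - 15.0408*t^4 - 24.8948*t^3 + 14.3457*t^2 + 46.8966*t + 16.1774)/(1.1664*t^4 + 5.6808*t^3 + 14.0665*t^2 + 17.4106*t + 10.9561)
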